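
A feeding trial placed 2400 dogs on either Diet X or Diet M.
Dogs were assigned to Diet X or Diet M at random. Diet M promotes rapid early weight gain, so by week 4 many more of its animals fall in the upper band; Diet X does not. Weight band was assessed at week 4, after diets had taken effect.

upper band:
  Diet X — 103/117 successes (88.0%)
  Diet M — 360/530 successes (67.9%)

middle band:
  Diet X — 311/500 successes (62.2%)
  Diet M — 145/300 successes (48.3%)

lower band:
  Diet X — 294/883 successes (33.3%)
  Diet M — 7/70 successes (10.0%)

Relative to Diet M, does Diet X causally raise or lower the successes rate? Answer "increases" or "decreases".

decreases

Diet X is higher inside every week-4 weight band stratum but Diet M is higher in aggregate. Whether to stratify depends on how week-4 weight band relates to the diet.
The distribution of week-4 weight band is itself part of what the diet does — it is an intermediate outcome. Holding it fixed would remove that part of the effect; the total effect is the pooled difference.
Pooled: Diet X 47.2% vs Diet M 56.9%; Diet M is higher overall.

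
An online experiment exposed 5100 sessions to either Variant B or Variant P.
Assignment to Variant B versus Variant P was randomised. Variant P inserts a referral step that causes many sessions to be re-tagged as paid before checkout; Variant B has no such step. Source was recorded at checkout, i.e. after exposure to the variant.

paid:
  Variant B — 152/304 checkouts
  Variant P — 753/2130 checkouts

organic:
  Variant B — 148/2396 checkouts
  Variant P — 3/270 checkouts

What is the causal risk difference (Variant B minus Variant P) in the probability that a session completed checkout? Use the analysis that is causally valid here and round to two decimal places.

-0.20

Within every traffic source level Variant B has the higher rate, yet pooled Variant P does — Simpson's reversal.
Traffic source is recorded after the variant and is itself shifted by it — it sits on the causal path from variant to outcome. Conditioning on a mediator would strip out part of the effect we want; the pooled comparison gives the total causal effect.
The causal difference is the pooled difference: 0.111 − 0.315 = -0.204.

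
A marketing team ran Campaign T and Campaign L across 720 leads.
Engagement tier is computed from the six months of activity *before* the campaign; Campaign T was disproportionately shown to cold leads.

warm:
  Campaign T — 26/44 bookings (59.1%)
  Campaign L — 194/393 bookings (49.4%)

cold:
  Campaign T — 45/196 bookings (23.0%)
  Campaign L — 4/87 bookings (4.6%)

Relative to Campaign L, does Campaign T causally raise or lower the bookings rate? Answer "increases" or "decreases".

The engagement tier-specific comparison favours Campaign T throughout, but the pooled figures favour Campaign L. The question is whether to condition on engagement tier.
Engagement tier is set before the campaign has any effect — it is not caused by the campaign — and it independently drives the outcome. That makes it a confounder, so the causal comparison is within engagement tier levels.
Within each level — warm: 59.1% vs 49.4%; cold: 23.0% vs 4.6% — Campaign T is higher every time.

increases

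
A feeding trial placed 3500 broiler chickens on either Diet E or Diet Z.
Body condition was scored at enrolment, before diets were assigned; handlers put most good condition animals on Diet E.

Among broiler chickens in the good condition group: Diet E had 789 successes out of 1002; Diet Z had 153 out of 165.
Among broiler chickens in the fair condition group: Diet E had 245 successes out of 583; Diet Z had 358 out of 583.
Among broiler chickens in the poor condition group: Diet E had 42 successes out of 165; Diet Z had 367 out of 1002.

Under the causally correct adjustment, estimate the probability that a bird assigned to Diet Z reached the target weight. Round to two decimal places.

Within every starting body condition level Diet Z has the higher rate, yet pooled Diet E does — Simpson's reversal.
Starting body condition satisfies the back-door criterion: it is not a descendant of the diet, and it blocks the spurious path from diet to outcome. Adjusting for it (i.e., using the within-starting body condition rates) gives the causal effect.
Standardising Diet Z to the population starting body condition mix: 0.333·153/165 + 0.333·358/583 + 0.333·367/1002 = 0.636.

0.64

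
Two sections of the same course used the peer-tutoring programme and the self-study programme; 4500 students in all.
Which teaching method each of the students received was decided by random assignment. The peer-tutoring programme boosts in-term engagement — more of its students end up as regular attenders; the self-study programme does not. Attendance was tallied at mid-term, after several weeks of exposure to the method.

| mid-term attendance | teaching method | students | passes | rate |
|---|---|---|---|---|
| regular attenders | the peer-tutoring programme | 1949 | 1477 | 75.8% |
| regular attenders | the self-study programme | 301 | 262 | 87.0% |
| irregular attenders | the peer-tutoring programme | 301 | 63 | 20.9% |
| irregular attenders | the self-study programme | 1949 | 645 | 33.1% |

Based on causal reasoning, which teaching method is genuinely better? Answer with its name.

Within every mid-term attendance level the self-study programme has the higher rate, yet pooled the peer-tutoring programme does — Simpson's reversal.
Mid-term attendance is recorded after the teaching method and is itself shifted by it — it sits on the causal path from teaching method to outcome. Conditioning on a mediator would strip out part of the effect we want; the pooled comparison gives the total causal effect.
Pooled: the peer-tutoring programme 68.4% vs the self-study programme 40.3%; the peer-tutoring programme is higher overall.

the peer-tutoring programme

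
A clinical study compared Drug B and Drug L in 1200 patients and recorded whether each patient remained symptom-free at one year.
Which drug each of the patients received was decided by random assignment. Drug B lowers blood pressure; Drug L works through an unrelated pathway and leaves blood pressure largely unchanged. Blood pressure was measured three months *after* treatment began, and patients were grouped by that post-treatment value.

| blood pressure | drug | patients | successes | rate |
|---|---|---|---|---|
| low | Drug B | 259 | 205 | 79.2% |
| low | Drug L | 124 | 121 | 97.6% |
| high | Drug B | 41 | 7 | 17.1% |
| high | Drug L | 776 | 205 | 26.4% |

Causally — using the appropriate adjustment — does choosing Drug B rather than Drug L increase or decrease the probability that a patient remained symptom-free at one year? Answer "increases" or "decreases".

Blood pressure is recorded after the drug and is itself shifted by it — it sits on the causal path from drug to outcome. Conditioning on a mediator would strip out part of the effect we want; the pooled comparison gives the total causal effect.
Pooled: Drug B 70.7% vs Drug L 36.2%; Drug B is higher overall.

increases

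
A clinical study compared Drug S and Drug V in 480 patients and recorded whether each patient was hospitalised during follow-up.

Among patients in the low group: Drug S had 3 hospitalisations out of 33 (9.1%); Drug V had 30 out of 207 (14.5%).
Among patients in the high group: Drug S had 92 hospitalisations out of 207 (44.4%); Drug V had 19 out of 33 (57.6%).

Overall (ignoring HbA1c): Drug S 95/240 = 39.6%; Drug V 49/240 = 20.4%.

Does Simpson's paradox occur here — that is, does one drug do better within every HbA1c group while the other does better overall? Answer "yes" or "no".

Within each HbA1c level (low 9.1% vs 14.5%; high 44.4% vs 57.6%), Drug S has the lower rate every time. Pooled: 39.6% vs 20.4% — Drug V has the lower rate overall. The two comparisons disagree.

yes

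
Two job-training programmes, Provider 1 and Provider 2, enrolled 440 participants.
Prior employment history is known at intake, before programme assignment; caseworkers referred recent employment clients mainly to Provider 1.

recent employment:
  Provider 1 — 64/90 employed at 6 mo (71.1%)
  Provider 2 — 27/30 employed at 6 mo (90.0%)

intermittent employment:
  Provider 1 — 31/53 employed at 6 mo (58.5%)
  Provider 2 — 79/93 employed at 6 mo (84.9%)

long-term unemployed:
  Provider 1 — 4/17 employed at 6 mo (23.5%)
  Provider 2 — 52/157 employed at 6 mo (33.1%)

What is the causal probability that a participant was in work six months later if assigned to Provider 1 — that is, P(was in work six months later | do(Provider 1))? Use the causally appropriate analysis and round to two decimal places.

0.48

The stratified and pooled comparisons disagree (Provider 2 wins within each prior employment history; Provider 1 wins overall), so the answer turns on the causal role of prior employment history.
Nothing the programme does changes prior employment history; the imbalance is an allocation artefact. With prior employment history also predicting the outcome, the pooled figure is confounded, and the within-stratum comparison is the causal one.
Standardising Provider 1 to the population prior employment history mix: 0.273·64/90 + 0.332·31/53 + 0.395·4/17 = 0.481.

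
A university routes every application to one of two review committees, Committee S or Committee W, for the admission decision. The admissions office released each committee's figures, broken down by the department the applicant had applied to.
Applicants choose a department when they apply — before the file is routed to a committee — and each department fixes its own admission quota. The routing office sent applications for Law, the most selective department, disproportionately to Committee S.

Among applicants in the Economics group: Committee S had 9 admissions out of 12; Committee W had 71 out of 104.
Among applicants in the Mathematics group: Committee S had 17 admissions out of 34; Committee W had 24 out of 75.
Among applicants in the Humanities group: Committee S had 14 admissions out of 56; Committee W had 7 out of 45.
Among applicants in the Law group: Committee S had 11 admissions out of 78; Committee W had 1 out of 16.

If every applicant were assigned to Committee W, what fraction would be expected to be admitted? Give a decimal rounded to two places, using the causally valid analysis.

Department is set before the review committee has any effect — it is not caused by the review committee — and it independently drives the outcome. That makes it a confounder, so the causal comparison is within department levels.
Standardising Committee W to the population department mix: 0.276·71/104 + 0.260·24/75 + 0.240·7/45 + 0.224·1/16 = 0.323.

0.32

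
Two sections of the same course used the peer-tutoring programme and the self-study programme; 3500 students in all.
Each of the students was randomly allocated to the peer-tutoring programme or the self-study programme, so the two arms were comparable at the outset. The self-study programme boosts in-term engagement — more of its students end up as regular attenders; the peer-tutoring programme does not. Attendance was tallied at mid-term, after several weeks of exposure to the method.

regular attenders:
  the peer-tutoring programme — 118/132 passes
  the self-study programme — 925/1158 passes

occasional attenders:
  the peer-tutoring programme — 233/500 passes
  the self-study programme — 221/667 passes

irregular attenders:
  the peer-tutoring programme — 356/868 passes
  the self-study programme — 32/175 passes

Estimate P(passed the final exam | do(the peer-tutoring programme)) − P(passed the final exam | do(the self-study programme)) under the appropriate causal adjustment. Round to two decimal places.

Mid-term attendance lies on the pathway teaching method → mid-term attendance → outcome, so adjusting for it blocks the indirect effect. For the total causal effect of teaching method, use the unadjusted pooled rates.
The causal difference is the pooled difference: 0.471 − 0.589 = -0.118.

-0.12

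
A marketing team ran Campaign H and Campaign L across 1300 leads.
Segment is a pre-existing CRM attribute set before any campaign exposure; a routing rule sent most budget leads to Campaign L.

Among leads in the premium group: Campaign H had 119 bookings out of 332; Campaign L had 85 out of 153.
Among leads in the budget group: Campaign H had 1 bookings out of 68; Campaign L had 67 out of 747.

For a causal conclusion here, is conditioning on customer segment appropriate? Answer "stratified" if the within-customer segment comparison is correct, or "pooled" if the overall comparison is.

stratified

The customer segment-specific comparison favours Campaign L throughout, but the pooled figures favour Campaign H. The question is whether to condition on customer segment.
Here customer segment is a common cause — it drives both which campaign a case falls under and the outcome. The crude comparison mixes populations; the stratum-specific rates are the causally relevant ones.
Within each level — premium: 35.8% vs 55.6%; budget: 1.5% vs 9.0% — Campaign L is higher every time.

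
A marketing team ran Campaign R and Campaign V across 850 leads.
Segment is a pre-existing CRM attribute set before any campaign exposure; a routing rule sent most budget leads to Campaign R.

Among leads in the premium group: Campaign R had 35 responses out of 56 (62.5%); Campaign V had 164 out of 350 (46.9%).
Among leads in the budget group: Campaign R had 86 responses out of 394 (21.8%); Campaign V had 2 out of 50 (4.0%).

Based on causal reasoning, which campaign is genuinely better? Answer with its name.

Campaign R

Within every customer segment level Campaign R has the higher rate, yet pooled Campaign V does — Simpson's reversal.
Customer segment is set before the campaign has any effect — it is not caused by the campaign — and it independently drives the outcome. That makes it a confounder, so the causal comparison is within customer segment levels.
Within each level — premium: 62.5% vs 46.9%; budget: 21.8% vs 4.0% — Campaign R is higher every time.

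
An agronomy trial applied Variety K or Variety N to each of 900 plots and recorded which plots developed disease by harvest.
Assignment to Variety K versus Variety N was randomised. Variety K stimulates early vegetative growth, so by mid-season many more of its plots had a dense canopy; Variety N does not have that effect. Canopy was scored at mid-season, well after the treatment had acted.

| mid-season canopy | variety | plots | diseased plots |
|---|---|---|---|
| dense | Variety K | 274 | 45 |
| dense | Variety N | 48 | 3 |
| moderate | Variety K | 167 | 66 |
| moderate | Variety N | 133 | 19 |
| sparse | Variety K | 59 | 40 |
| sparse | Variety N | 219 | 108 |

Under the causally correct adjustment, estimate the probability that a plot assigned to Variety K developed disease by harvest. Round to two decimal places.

Because the variety influences mid-season canopy, mid-season canopy is a post-treatment mediator, not a confounder. Stratifying on it would bias the estimate; the causal effect is the crude pooled difference.
So P(outcome | do(Variety K)) is just the pooled rate for Variety K: 151/500 = 0.302.

0.30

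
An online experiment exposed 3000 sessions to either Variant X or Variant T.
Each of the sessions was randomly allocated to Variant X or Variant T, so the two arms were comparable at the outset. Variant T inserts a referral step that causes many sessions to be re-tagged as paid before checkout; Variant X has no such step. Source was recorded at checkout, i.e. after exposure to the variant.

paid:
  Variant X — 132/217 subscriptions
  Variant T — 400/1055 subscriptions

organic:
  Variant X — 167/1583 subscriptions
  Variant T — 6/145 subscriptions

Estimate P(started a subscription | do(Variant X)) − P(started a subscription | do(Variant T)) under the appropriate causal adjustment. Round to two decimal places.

The stratified and pooled comparisons disagree (Variant X wins within each traffic source; Variant T wins overall), so the answer turns on the causal role of traffic source.
Stratifying would compare variants among sessions the variants themselves sorted into traffic source groups — a form of selection on an intermediate. The unconditioned pooled rates give the total causal effect.
The causal difference is the pooled difference: 0.166 − 0.338 = -0.172.

-0.17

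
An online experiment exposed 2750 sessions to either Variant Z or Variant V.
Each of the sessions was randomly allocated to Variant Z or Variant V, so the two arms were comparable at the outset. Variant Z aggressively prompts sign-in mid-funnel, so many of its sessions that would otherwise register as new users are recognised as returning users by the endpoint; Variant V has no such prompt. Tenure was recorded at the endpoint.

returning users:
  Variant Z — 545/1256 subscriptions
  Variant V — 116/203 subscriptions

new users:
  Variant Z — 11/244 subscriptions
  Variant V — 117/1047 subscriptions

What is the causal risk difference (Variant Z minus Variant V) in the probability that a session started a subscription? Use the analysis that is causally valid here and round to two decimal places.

The stratified and pooled comparisons disagree (Variant V wins within each user tenure; Variant Z wins overall), so the answer turns on the causal role of user tenure.
Because the variant influences user tenure, user tenure is a post-treatment mediator, not a confounder. Stratifying on it would bias the estimate; the causal effect is the crude pooled difference.
The causal difference is the pooled difference: 0.371 − 0.186 = +0.184.

+0.18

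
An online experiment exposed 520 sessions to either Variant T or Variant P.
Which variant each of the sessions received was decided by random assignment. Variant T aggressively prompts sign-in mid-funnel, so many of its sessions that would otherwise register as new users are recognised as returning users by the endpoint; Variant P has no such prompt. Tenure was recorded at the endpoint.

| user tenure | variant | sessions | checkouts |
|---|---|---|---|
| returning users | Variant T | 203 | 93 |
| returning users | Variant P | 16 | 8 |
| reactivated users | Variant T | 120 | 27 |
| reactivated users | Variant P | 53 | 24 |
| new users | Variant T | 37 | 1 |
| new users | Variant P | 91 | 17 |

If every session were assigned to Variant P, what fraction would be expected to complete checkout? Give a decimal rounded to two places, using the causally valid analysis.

Within every user tenure level Variant P has the higher rate, yet pooled Variant T does — Simpson's reversal.
Stratifying would compare variants among sessions the variants themselves sorted into user tenure groups — a form of selection on an intermediate. The unconditioned pooled rates give the total causal effect.
So P(outcome | do(Variant P)) is just the pooled rate for Variant P: 49/160 = 0.306.

0.31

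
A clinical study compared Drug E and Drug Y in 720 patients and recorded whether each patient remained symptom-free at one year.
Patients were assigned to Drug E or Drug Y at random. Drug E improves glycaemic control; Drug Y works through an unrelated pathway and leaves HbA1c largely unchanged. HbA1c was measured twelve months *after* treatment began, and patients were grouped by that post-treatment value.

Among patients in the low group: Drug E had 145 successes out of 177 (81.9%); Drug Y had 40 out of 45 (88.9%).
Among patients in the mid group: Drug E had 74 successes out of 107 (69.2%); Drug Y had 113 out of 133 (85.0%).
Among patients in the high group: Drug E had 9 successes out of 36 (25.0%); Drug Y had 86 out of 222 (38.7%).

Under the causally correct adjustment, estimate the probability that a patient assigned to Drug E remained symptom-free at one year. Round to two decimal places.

HbA1c is recorded after the drug and is itself shifted by it — it sits on the causal path from drug to outcome. Conditioning on a mediator would strip out part of the effect we want; the pooled comparison gives the total causal effect.
So P(outcome | do(Drug E)) is just the pooled rate for Drug E: 228/320 = 0.713.

0.71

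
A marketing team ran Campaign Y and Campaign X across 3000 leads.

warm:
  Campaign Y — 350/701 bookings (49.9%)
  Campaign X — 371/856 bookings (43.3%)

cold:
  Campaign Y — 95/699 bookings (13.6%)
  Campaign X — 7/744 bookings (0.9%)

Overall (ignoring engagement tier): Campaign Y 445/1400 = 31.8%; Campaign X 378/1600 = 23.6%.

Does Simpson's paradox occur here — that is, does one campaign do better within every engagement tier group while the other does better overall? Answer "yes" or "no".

no

Within each engagement tier level (warm 49.9% vs 43.3%; cold 13.6% vs 0.9%), Campaign Y has the higher rate every time. Pooled: 31.8% vs 23.6% — Campaign Y has the higher rate overall. They agree.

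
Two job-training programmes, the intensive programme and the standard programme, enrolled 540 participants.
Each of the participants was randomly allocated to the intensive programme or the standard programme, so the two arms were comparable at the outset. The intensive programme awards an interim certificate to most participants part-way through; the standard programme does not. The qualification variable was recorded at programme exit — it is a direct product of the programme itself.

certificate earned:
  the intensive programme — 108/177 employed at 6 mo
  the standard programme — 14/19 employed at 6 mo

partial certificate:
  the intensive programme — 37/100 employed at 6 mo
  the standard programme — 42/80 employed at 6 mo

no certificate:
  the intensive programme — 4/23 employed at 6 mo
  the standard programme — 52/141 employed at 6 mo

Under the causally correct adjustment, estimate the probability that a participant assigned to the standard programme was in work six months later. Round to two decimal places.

0.45

The qualification attained during the programme-specific comparison favours the standard programme throughout, but the pooled figures favour the intensive programme. The question is whether to condition on qualification attained during the programme.
Because the programme influences qualification attained during the programme, qualification attained during the programme is a post-treatment mediator, not a confounder. Stratifying on it would bias the estimate; the causal effect is the crude pooled difference.
So P(outcome | do(the standard programme)) is just the pooled rate for the standard programme: 108/240 = 0.450.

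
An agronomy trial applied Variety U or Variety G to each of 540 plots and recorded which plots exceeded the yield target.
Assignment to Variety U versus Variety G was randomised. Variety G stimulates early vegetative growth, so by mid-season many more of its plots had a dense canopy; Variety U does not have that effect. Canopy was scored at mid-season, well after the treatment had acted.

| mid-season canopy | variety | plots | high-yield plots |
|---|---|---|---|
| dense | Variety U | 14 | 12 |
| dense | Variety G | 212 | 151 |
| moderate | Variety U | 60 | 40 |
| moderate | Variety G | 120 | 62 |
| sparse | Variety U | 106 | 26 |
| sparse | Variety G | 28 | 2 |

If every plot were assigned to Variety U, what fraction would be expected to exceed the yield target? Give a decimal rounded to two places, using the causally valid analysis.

0.43

Variety U is higher inside every mid-season canopy stratum but Variety G is higher in aggregate. Whether to stratify depends on how mid-season canopy relates to the variety.
Mid-season canopy is downstream of the variety. One should not condition on a consequence of treatment, so the overall rates are the right comparison.
So P(outcome | do(Variety U)) is just the pooled rate for Variety U: 78/180 = 0.433.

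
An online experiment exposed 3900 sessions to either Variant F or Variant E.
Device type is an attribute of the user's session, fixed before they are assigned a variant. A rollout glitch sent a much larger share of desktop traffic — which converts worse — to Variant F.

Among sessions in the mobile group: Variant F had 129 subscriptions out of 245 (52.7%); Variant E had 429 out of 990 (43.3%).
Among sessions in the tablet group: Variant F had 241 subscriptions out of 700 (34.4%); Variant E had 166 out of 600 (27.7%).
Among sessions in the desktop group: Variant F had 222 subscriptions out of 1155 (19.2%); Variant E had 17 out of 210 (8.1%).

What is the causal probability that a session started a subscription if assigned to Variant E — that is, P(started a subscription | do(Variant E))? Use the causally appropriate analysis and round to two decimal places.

Device type differs across variants for reasons unrelated to any effect of the variant itself, and it separately predicts the outcome — a classic confounder. We must compare within device type levels.
Standardising Variant E to the population device type mix: 0.317·429/990 + 0.333·166/600 + 0.350·17/210 = 0.258.

0.26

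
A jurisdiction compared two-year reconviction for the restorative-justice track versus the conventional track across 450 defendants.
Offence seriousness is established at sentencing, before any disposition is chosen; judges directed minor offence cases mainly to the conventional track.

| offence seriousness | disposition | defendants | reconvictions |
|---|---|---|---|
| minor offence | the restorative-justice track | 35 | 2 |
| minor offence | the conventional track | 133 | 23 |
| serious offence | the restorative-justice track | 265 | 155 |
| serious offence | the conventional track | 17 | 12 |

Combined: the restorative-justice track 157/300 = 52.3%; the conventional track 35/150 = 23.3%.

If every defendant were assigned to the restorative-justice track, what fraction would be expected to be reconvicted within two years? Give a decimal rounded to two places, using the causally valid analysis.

0.39

Offence seriousness differs across dispositions for reasons unrelated to any effect of the disposition itself, and it separately predicts the outcome — a classic confounder. We must compare within offence seriousness levels.
Standardising the restorative-justice track to the population offence seriousness mix: 0.373·2/35 + 0.627·155/265 = 0.388.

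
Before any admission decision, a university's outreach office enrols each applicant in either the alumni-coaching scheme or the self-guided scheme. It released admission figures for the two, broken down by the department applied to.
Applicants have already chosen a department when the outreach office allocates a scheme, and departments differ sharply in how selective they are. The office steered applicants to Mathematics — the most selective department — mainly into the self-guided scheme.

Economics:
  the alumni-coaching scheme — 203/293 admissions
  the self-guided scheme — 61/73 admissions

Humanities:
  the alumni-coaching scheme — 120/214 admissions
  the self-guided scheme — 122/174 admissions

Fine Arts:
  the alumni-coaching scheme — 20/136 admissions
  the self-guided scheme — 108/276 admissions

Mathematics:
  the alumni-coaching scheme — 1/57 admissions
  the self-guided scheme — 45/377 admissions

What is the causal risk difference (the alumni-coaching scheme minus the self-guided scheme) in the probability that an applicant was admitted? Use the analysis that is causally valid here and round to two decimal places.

-0.16

Since department is a pre-existing factor (not a product of the outreach scheme) and it affects the outcome on its own, it is a confounder. The stratified rates, not the pooled rate, identify the causal effect.
Adjusting over the population distribution of department: 0.229·(0.693−0.836) + 0.242·(0.561−0.701) + 0.258·(0.147−0.391) + 0.271·(0.018−0.119) = -0.157.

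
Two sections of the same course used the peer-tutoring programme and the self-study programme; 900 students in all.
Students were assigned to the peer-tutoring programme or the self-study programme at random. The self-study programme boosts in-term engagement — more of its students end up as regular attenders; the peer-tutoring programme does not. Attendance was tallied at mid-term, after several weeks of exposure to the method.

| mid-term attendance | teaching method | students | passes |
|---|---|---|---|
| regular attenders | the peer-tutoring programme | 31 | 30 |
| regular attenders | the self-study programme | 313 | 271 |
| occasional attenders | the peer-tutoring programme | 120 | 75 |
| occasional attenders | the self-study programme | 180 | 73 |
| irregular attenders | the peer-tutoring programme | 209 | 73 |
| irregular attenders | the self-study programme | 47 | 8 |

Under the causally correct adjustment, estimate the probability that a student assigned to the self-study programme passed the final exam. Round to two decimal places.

Mid-term attendance is recorded after the teaching method and is itself shifted by it — it sits on the causal path from teaching method to outcome. Conditioning on a mediator would strip out part of the effect we want; the pooled comparison gives the total causal effect.
So P(outcome | do(the self-study programme)) is just the pooled rate for the self-study programme: 352/540 = 0.652.

0.65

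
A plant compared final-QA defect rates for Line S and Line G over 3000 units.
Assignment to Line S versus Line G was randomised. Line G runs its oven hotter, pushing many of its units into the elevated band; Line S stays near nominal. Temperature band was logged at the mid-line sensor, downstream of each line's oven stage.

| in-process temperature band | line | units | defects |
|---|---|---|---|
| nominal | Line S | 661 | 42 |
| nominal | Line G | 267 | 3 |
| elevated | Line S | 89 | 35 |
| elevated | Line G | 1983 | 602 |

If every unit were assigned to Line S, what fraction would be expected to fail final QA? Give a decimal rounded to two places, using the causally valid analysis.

In-process temperature band is recorded after the line and is itself shifted by it — it sits on the causal path from line to outcome. Conditioning on a mediator would strip out part of the effect we want; the pooled comparison gives the total causal effect.
So P(outcome | do(Line S)) is just the pooled rate for Line S: 77/750 = 0.103.

0.10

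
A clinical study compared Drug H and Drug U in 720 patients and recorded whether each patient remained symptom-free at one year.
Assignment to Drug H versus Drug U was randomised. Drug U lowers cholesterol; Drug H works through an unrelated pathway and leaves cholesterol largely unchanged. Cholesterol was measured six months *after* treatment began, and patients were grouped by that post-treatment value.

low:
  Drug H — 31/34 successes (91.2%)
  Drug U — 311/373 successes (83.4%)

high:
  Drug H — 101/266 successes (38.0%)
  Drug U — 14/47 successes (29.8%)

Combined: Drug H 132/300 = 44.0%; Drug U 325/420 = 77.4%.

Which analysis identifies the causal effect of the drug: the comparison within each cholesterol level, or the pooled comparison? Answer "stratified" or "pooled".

pooled

Within every cholesterol level Drug H has the higher rate, yet pooled Drug U does — Simpson's reversal.
Stratifying would compare drugs among patients the drugs themselves sorted into cholesterol groups — a form of selection on an intermediate. The unconditioned pooled rates give the total causal effect.
Pooled: Drug H 44.0% vs Drug U 77.4%; Drug U is higher overall.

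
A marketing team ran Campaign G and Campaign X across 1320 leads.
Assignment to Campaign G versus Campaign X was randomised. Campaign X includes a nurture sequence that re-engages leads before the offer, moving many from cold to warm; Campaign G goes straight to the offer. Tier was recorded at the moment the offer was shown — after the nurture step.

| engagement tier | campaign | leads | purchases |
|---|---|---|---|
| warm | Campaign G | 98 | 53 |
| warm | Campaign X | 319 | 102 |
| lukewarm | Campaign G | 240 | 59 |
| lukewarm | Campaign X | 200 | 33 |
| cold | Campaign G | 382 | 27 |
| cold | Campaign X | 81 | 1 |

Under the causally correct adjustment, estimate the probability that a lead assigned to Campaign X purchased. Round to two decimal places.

0.23

Within every engagement tier level Campaign G has the higher rate, yet pooled Campaign X does — Simpson's reversal.
Engagement tier is recorded after the campaign and is itself shifted by it — it sits on the causal path from campaign to outcome. Conditioning on a mediator would strip out part of the effect we want; the pooled comparison gives the total causal effect.
So P(outcome | do(Campaign X)) is just the pooled rate for Campaign X: 136/600 = 0.227.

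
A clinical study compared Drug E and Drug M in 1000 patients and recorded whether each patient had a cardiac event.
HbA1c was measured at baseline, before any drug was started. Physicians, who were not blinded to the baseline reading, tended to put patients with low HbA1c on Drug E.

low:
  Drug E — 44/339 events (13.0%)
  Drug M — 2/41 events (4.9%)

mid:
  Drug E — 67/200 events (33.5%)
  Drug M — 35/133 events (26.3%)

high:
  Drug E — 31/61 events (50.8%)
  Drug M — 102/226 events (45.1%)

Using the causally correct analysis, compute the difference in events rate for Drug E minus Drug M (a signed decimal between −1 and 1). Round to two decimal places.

+0.07

HbA1c satisfies the back-door criterion: it is not a descendant of the drug, and it blocks the spurious path from drug to outcome. Adjusting for it (i.e., using the within-HbA1c rates) gives the causal effect.
Adjusting over the population distribution of HbA1c: 0.380·(0.130−0.049) + 0.333·(0.335−0.263) + 0.287·(0.508−0.451) = +0.071.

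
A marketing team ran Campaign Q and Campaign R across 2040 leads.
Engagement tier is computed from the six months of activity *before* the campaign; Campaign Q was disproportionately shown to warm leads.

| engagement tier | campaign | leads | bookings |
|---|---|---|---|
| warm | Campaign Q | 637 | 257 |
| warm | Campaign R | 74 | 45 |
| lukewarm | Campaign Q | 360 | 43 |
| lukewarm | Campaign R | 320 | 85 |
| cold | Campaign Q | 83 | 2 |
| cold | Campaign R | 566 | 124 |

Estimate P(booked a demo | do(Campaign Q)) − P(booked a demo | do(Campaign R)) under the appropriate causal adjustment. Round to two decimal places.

Campaign R is higher inside every engagement tier stratum but Campaign Q is higher in aggregate. Whether to stratify depends on how engagement tier relates to the campaign.
The imbalance in engagement tier arose from how leads were allocated, not from anything the campaign did; and engagement tier independently affects the outcome. The pooled gap is confounded — condition on engagement tier.
Adjusting over the population distribution of engagement tier: 0.349·(0.403−0.608) + 0.333·(0.119−0.266) + 0.318·(0.024−0.219) = -0.182.

-0.18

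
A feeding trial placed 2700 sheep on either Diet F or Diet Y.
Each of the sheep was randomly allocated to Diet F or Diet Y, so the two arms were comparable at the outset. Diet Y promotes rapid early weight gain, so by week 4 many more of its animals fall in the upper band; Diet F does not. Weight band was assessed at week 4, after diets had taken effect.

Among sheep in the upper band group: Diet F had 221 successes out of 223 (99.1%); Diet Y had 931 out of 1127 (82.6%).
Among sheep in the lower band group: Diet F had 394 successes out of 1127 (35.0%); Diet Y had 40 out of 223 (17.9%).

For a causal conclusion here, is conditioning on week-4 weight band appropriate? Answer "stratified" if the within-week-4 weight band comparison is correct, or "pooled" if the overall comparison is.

pooled

The week-4 weight band-specific comparison favours Diet F throughout, but the pooled figures favour Diet Y. The question is whether to condition on week-4 weight band.
Week-4 weight band is downstream of the diet. One should not condition on a consequence of treatment, so the overall rates are the right comparison.
Pooled: Diet F 45.6% vs Diet Y 71.9%; Diet Y is higher overall.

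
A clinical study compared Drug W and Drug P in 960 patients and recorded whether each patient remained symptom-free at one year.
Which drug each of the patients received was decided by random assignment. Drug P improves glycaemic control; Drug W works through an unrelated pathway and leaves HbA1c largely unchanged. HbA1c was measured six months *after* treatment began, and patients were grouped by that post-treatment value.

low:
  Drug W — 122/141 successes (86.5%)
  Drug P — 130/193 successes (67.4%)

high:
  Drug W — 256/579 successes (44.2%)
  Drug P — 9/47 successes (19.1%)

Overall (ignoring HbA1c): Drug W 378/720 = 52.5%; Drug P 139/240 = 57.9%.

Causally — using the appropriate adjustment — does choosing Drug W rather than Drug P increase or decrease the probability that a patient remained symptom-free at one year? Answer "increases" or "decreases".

decreases

HbA1c is downstream of the drug. One should not condition on a consequence of treatment, so the overall rates are the right comparison.
Pooled: Drug W 52.5% vs Drug P 57.9%; Drug P is higher overall.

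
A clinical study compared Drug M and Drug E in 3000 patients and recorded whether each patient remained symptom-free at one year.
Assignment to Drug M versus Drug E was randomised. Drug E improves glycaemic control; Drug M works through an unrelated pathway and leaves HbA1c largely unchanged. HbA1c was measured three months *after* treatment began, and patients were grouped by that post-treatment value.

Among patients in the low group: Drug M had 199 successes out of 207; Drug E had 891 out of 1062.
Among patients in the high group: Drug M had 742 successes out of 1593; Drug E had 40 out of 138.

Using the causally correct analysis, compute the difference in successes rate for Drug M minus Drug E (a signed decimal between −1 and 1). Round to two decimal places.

Within every HbA1c level Drug M has the higher rate, yet pooled Drug E does — Simpson's reversal.
Because the drug influences HbA1c, HbA1c is a post-treatment mediator, not a confounder. Stratifying on it would bias the estimate; the causal effect is the crude pooled difference.
The causal difference is the pooled difference: 0.523 − 0.776 = -0.253.

-0.25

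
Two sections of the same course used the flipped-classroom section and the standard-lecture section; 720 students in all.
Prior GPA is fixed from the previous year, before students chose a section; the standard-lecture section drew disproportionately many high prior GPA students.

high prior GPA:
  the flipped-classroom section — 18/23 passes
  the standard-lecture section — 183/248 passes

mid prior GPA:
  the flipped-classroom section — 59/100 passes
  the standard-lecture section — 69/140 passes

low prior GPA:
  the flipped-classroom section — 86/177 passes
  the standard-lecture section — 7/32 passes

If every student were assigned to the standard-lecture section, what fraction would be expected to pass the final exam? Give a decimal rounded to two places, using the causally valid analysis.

Within every prior GPA band level the flipped-classroom section has the higher rate, yet pooled the standard-lecture section does — Simpson's reversal.
The imbalance in prior GPA band arose from how students were allocated, not from anything the teaching method did; and prior GPA band independently affects the outcome. The pooled gap is confounded — condition on prior GPA band.
Standardising the standard-lecture section to the population prior GPA band mix: 0.376·183/248 + 0.333·69/140 + 0.290·7/32 = 0.506.

0.51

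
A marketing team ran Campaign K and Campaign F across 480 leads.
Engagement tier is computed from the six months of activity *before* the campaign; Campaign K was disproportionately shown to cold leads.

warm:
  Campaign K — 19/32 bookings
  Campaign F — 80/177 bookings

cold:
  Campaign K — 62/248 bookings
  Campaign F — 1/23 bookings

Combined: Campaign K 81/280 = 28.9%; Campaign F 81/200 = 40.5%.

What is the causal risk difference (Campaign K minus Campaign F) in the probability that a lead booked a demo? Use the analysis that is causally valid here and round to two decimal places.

The imbalance in engagement tier arose from how leads were allocated, not from anything the campaign did; and engagement tier independently affects the outcome. The pooled gap is confounded — condition on engagement tier.
Adjusting over the population distribution of engagement tier: 0.435·(0.594−0.452) + 0.565·(0.250−0.043) = +0.178.

+0.18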